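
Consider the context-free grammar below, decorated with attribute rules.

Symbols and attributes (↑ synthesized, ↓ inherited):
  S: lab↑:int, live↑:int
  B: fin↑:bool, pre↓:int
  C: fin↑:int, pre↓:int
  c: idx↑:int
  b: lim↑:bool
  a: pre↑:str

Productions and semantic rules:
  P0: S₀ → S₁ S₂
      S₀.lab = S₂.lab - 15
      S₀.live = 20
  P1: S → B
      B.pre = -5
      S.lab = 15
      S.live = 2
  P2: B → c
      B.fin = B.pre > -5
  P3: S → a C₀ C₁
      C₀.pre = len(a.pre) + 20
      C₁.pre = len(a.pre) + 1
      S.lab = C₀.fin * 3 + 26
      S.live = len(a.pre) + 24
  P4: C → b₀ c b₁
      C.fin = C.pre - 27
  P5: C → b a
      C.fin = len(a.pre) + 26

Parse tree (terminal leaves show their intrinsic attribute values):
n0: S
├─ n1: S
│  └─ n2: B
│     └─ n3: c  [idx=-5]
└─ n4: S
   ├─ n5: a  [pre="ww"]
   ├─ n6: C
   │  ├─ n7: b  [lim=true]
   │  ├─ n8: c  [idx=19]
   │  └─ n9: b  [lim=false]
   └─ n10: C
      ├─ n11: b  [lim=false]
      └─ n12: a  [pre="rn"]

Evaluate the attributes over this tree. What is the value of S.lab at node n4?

11

1. n2.pre = -5  [-5]
2. n3.idx = -5  [terminal]
3. n2.fin = false  [B.pre > -5]
4. n1.lab = 15  [15]
5. n1.live = 2  [2]
6. n5.pre = "ww"  [terminal]
7. n6.pre = 22  [len(a.pre) + 20]
8. n7.lim = true  [terminal]
9. n8.idx = 19  [terminal]
10. n9.lim = false  [terminal]
11. n6.fin = -5  [C.pre - 27]
12. n10.pre = 3  [len(a.pre) + 1]
13. n11.lim = false  [terminal]
14. n12.pre = "rn"  [terminal]
15. n10.fin = 28  [len(a.pre) + 26]
16. n4.lab = 11  [C₀.fin * 3 + 26]
17. n4.live = 26  [len(a.pre) + 24]
18. n0.lab = -4  [S₂.lab - 15]
19. n0.live = 20  [20]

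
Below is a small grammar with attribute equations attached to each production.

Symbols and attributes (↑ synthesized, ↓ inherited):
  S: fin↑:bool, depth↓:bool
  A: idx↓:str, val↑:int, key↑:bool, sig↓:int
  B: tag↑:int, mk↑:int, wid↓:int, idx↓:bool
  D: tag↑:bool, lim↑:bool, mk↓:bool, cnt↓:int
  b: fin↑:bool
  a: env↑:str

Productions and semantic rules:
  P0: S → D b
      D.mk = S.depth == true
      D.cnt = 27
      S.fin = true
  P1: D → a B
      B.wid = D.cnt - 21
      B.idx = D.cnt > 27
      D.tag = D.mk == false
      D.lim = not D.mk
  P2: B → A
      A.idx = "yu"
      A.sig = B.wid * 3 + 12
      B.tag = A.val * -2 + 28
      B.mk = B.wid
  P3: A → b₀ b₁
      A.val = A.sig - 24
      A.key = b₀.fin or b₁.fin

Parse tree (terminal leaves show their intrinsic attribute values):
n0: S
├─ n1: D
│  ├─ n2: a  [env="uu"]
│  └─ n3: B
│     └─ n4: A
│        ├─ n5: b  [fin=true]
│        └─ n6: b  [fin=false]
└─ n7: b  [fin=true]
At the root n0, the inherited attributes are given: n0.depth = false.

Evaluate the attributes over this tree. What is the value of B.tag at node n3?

1. n0.depth = false  [given at root]
2. n1.mk = false  [S.depth == true]
3. n1.cnt = 27  [27]
4. n2.env = "uu"  [terminal]
5. n3.wid = 6  [D.cnt - 21]
6. n3.idx = false  [D.cnt > 27]
7. n4.idx = "yu"  ["yu"]
8. n4.sig = 30  [B.wid * 3 + 12]
9. n5.fin = true  [terminal]
10. n6.fin = false  [terminal]
11. n4.val = 6  [A.sig - 24]
12. n4.key = true  [b₀.fin or b₁.fin]
13. n3.tag = 16  [A.val * -2 + 28]
14. n3.mk = 6  [B.wid]
15. n1.tag = true  [D.mk == false]
16. n1.lim = true  [not D.mk]
17. n7.fin = true  [terminal]
18. n0.fin = true  [true]

16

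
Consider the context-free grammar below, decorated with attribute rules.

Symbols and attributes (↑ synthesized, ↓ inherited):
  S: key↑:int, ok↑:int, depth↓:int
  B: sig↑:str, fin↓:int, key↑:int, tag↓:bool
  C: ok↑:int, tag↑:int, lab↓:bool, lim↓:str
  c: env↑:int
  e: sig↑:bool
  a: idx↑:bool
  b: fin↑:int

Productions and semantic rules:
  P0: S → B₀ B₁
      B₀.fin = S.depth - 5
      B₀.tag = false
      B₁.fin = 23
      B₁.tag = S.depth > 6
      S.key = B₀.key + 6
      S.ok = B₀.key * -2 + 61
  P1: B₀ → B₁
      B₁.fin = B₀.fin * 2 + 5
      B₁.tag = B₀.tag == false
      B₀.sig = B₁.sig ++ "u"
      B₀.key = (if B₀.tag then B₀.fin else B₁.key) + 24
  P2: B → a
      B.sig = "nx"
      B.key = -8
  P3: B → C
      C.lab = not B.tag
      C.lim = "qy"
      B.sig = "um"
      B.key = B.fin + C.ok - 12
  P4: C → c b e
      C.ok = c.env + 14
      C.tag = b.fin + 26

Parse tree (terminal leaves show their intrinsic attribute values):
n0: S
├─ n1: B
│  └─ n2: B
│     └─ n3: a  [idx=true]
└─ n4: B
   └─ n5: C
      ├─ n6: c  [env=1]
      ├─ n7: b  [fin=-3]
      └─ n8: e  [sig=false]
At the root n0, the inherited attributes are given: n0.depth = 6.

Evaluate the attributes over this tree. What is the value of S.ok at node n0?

1. n0.depth = 6  [given at root]
2. n1.fin = 1  [S.depth - 5]
3. n1.tag = false  [false]
4. n2.fin = 7  [B₀.fin * 2 + 5]
5. n2.tag = true  [B₀.tag == false]
6. n3.idx = true  [terminal]
7. n2.sig = "nx"  ["nx"]
8. n2.key = -8  [-8]
9. n1.sig = "nxu"  [B₁.sig ++ "u"]
10. n1.key = 16  [(if B₀.tag then B₀.fin else B₁.key) + 24]
11. n4.fin = 23  [23]
12. n4.tag = false  [S.depth > 6]
13. n5.lab = true  [not B.tag]
14. n5.lim = "qy"  ["qy"]
15. n6.env = 1  [terminal]
16. n7.fin = -3  [terminal]
17. n8.sig = false  [terminal]
18. n5.ok = 15  [c.env + 14]
19. n5.tag = 23  [b.fin + 26]
20. n4.sig = "um"  ["um"]
21. n4.key = 26  [B.fin + C.ok - 12]
22. n0.key = 22  [B₀.key + 6]
23. n0.ok = 29  [B₀.key * -2 + 61]

29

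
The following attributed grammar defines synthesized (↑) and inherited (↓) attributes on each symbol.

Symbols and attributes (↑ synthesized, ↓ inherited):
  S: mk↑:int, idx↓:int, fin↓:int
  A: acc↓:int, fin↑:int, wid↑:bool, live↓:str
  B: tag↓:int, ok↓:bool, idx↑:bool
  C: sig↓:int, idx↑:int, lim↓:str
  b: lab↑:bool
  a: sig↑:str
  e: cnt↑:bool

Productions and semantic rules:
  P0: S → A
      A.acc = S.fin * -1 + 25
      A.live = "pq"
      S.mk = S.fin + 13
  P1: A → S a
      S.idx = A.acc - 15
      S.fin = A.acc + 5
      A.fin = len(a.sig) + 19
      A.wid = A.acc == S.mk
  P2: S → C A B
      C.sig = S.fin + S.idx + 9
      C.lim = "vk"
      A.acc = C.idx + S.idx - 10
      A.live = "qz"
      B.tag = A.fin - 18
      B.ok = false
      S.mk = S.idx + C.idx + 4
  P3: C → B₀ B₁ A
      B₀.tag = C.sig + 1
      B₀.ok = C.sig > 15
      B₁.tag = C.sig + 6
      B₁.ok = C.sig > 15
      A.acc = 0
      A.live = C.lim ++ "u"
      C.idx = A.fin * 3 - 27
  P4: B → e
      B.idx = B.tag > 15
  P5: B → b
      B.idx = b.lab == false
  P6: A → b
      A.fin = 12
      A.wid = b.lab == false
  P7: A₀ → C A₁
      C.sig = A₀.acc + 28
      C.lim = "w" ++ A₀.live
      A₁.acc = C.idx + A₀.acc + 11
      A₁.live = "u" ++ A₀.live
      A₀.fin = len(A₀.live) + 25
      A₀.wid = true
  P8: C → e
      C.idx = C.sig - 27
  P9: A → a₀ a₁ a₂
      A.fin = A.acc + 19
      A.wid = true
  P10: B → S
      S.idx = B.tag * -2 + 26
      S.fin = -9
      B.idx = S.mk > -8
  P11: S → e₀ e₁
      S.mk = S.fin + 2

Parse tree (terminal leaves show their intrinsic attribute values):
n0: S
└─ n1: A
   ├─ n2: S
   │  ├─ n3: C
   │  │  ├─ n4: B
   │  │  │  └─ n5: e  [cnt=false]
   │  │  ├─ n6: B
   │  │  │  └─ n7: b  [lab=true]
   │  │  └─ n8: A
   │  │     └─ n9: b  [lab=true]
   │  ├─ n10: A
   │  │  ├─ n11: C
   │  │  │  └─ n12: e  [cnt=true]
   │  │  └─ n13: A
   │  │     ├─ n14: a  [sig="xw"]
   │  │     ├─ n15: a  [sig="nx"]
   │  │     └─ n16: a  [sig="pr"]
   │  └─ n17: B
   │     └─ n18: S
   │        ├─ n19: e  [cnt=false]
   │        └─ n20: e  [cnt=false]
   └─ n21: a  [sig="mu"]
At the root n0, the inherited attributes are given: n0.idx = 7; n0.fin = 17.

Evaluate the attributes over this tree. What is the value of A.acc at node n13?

1. n0.idx = 7  [given at root]
2. n0.fin = 17  [given at root]
3. n1.acc = 8  [S.fin * -1 + 25]
4. n1.live = "pq"  ["pq"]
5. n2.idx = -7  [A.acc - 15]
6. n2.fin = 13  [A.acc + 5]
7. n3.sig = 15  [S.fin + S.idx + 9]
8. n3.lim = "vk"  ["vk"]
9. n4.tag = 16  [C.sig + 1]
10. n4.ok = false  [C.sig > 15]
11. n5.cnt = false  [terminal]
12. n4.idx = true  [B.tag > 15]
13. n6.tag = 21  [C.sig + 6]
14. n6.ok = false  [C.sig > 15]
15. n7.lab = true  [terminal]
16. n6.idx = false  [b.lab == false]
17. n8.acc = 0  [0]
18. n8.live = "vku"  [C.lim ++ "u"]
19. n9.lab = true  [terminal]
20. n8.fin = 12  [12]
21. n8.wid = false  [b.lab == false]
22. n3.idx = 9  [A.fin * 3 - 27]
23. n10.acc = -8  [C.idx + S.idx - 10]
24. n10.live = "qz"  ["qz"]
25. n11.sig = 20  [A₀.acc + 28]
26. n11.lim = "wqz"  ["w" ++ A₀.live]
27. n12.cnt = true  [terminal]
28. n11.idx = -7  [C.sig - 27]
29. n13.acc = -4  [C.idx + A₀.acc + 11]
30. n13.live = "uqz"  ["u" ++ A₀.live]
31. n14.sig = "xw"  [terminal]
32. n15.sig = "nx"  [terminal]
33. n16.sig = "pr"  [terminal]
34. n13.fin = 15  [A.acc + 19]
35. n13.wid = true  [true]
36. n10.fin = 27  [len(A₀.live) + 25]
37. n10.wid = true  [true]
38. n17.tag = 9  [A.fin - 18]
39. n17.ok = false  [false]
40. n18.idx = 8  [B.tag * -2 + 26]
41. n18.fin = -9  [-9]
42. n19.cnt = false  [terminal]
43. n20.cnt = false  [terminal]
44. n18.mk = -7  [S.fin + 2]
45. n17.idx = true  [S.mk > -8]
46. n2.mk = 6  [S.idx + C.idx + 4]
47. n21.sig = "mu"  [terminal]
48. n1.fin = 21  [len(a.sig) + 19]
49. n1.wid = false  [A.acc == S.mk]
50. n0.mk = 30  [S.fin + 13]

-4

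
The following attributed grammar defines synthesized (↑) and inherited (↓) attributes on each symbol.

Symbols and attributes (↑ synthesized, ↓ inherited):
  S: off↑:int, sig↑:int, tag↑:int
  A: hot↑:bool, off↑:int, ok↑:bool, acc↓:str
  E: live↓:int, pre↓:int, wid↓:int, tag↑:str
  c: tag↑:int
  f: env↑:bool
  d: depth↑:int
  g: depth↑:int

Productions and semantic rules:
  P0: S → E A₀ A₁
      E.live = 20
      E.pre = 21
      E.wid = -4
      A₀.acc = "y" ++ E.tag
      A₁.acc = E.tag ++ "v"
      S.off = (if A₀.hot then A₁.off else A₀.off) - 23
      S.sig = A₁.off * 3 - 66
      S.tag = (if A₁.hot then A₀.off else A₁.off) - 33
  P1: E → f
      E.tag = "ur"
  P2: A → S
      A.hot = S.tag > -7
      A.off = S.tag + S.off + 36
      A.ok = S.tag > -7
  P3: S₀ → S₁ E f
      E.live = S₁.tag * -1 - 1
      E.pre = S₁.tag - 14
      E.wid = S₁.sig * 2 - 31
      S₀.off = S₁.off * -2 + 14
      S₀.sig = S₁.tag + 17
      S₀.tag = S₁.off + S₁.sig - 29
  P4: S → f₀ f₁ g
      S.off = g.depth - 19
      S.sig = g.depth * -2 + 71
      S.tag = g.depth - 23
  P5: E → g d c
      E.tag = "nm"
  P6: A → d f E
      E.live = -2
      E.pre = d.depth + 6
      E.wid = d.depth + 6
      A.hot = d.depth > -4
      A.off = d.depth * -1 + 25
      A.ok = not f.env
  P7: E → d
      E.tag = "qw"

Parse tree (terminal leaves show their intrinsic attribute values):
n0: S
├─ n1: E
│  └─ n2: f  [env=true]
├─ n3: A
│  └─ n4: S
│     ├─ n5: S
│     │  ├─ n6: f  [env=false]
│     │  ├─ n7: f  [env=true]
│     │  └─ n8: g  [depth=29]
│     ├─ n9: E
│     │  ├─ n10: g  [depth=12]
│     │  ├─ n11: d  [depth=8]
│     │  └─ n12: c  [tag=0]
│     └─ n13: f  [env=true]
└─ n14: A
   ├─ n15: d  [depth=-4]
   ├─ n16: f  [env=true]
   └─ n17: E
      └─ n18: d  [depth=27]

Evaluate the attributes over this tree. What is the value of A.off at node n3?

1. n1.live = 20  [20]
2. n1.pre = 21  [21]
3. n1.wid = -4  [-4]
4. n2.env = true  [terminal]
5. n1.tag = "ur"  ["ur"]
6. n3.acc = "yur"  ["y" ++ E.tag]
7. n6.env = false  [terminal]
8. n7.env = true  [terminal]
9. n8.depth = 29  [terminal]
10. n5.off = 10  [g.depth - 19]
11. n5.sig = 13  [g.depth * -2 + 71]
12. n5.tag = 6  [g.depth - 23]
13. n9.live = -7  [S₁.tag * -1 - 1]
14. n9.pre = -8  [S₁.tag - 14]
15. n9.wid = -5  [S₁.sig * 2 - 31]
16. n10.depth = 12  [terminal]
17. n11.depth = 8  [terminal]
18. n12.tag = 0  [terminal]
19. n9.tag = "nm"  ["nm"]
20. n13.env = true  [terminal]
21. n4.off = -6  [S₁.off * -2 + 14]
22. n4.sig = 23  [S₁.tag + 17]
23. n4.tag = -6  [S₁.off + S₁.sig - 29]
24. n3.hot = true  [S.tag > -7]
25. n3.off = 24  [S.tag + S.off + 36]
26. n3.ok = true  [S.tag > -7]
27. n14.acc = "urv"  [E.tag ++ "v"]
28. n15.depth = -4  [terminal]
29. n16.env = true  [terminal]
30. n17.live = -2  [-2]
31. n17.pre = 2  [d.depth + 6]
32. n17.wid = 2  [d.depth + 6]
33. n18.depth = 27  [terminal]
34. n17.tag = "qw"  ["qw"]
35. n14.hot = false  [d.depth > -4]
36. n14.off = 29  [d.depth * -1 + 25]
37. n14.ok = false  [not f.env]
38. n0.off = 6  [(if A₀.hot then A₁.off else A₀.off) - 23]
39. n0.sig = 21  [A₁.off * 3 - 66]
40. n0.tag = -4  [(if A₁.hot then A₀.off else A₁.off) - 33]

24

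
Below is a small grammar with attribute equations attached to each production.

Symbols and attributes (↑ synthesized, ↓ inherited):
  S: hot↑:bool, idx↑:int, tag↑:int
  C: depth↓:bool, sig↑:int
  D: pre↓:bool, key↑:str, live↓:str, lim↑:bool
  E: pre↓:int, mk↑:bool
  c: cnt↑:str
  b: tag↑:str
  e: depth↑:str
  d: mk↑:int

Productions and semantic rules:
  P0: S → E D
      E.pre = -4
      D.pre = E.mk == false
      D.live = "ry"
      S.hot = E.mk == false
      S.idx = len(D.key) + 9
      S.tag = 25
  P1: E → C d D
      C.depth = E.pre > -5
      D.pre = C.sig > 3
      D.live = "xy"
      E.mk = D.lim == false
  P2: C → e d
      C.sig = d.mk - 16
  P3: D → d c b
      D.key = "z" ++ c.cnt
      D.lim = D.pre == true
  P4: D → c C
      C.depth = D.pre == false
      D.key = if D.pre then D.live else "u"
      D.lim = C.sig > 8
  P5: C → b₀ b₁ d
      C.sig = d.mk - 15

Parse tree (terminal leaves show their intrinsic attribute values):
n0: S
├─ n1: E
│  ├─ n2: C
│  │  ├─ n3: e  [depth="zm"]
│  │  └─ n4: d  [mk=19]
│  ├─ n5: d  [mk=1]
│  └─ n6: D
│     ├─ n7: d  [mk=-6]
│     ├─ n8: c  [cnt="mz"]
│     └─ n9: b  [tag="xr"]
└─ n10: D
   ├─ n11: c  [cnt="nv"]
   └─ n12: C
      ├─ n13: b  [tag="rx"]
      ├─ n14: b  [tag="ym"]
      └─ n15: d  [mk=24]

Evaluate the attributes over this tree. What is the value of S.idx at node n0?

10

1. n1.pre = -4  [-4]
2. n2.depth = true  [E.pre > -5]
3. n3.depth = "zm"  [terminal]
4. n4.mk = 19  [terminal]
5. n2.sig = 3  [d.mk - 16]
6. n5.mk = 1  [terminal]
7. n6.pre = false  [C.sig > 3]
8. n6.live = "xy"  ["xy"]
9. n7.mk = -6  [terminal]
10. n8.cnt = "mz"  [terminal]
11. n9.tag = "xr"  [terminal]
12. n6.key = "zmz"  ["z" ++ c.cnt]
13. n6.lim = false  [D.pre == true]
14. n1.mk = true  [D.lim == false]
15. n10.pre = false  [E.mk == false]
16. n10.live = "ry"  ["ry"]
17. n11.cnt = "nv"  [terminal]
18. n12.depth = true  [D.pre == false]
19. n13.tag = "rx"  [terminal]
20. n14.tag = "ym"  [terminal]
21. n15.mk = 24  [terminal]
22. n12.sig = 9  [d.mk - 15]
23. n10.key = "u"  [if D.pre then D.live else "u"]
24. n10.lim = true  [C.sig > 8]
25. n0.hot = false  [E.mk == false]
26. n0.idx = 10  [len(D.key) + 9]
27. n0.tag = 25  [25]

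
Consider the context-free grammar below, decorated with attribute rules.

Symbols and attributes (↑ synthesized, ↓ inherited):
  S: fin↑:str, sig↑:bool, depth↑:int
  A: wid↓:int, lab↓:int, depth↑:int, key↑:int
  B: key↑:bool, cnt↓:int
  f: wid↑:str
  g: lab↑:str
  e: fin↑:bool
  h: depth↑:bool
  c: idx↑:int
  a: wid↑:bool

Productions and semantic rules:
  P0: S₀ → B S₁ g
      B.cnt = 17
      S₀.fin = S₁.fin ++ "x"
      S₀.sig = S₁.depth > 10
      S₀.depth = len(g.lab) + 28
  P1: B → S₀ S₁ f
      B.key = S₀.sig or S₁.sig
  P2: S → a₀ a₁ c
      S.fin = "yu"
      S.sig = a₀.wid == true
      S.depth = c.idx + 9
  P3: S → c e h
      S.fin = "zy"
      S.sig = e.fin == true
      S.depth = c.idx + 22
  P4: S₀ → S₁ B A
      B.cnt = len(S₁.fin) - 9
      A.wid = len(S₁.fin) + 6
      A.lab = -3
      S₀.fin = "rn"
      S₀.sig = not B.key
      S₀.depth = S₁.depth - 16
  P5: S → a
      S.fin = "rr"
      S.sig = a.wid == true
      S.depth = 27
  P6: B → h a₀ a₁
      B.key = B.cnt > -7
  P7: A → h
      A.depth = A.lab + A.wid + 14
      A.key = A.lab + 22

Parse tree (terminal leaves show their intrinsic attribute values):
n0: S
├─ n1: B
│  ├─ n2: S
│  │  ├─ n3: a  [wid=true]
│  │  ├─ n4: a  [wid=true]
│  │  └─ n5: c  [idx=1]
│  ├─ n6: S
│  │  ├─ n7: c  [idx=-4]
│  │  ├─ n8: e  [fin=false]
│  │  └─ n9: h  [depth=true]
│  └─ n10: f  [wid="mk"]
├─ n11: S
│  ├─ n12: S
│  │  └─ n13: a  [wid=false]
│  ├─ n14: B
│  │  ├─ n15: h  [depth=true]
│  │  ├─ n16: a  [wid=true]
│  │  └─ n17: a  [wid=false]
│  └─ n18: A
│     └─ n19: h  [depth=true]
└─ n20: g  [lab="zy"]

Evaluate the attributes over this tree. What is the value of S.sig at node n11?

1. n1.cnt = 17  [17]
2. n3.wid = true  [terminal]
3. n4.wid = true  [terminal]
4. n5.idx = 1  [terminal]
5. n2.fin = "yu"  ["yu"]
6. n2.sig = true  [a₀.wid == true]
7. n2.depth = 10  [c.idx + 9]
8. n7.idx = -4  [terminal]
9. n8.fin = false  [terminal]
10. n9.depth = true  [terminal]
11. n6.fin = "zy"  ["zy"]
12. n6.sig = false  [e.fin == true]
13. n6.depth = 18  [c.idx + 22]
14. n10.wid = "mk"  [terminal]
15. n1.key = true  [S₀.sig or S₁.sig]
16. n13.wid = false  [terminal]
17. n12.fin = "rr"  ["rr"]
18. n12.sig = false  [a.wid == true]
19. n12.depth = 27  [27]
20. n14.cnt = -7  [len(S₁.fin) - 9]
21. n15.depth = true  [terminal]
22. n16.wid = true  [terminal]
23. n17.wid = false  [terminal]
24. n14.key = false  [B.cnt > -7]
25. n18.wid = 8  [len(S₁.fin) + 6]
26. n18.lab = -3  [-3]
27. n19.depth = true  [terminal]
28. n18.depth = 19  [A.lab + A.wid + 14]
29. n18.key = 19  [A.lab + 22]
30. n11.fin = "rn"  ["rn"]
31. n11.sig = true  [not B.key]
32. n11.depth = 11  [S₁.depth - 16]
33. n20.lab = "zy"  [terminal]
34. n0.fin = "rnx"  [S₁.fin ++ "x"]
35. n0.sig = true  [S₁.depth > 10]
36. n0.depth = 30  [len(g.lab) + 28]

true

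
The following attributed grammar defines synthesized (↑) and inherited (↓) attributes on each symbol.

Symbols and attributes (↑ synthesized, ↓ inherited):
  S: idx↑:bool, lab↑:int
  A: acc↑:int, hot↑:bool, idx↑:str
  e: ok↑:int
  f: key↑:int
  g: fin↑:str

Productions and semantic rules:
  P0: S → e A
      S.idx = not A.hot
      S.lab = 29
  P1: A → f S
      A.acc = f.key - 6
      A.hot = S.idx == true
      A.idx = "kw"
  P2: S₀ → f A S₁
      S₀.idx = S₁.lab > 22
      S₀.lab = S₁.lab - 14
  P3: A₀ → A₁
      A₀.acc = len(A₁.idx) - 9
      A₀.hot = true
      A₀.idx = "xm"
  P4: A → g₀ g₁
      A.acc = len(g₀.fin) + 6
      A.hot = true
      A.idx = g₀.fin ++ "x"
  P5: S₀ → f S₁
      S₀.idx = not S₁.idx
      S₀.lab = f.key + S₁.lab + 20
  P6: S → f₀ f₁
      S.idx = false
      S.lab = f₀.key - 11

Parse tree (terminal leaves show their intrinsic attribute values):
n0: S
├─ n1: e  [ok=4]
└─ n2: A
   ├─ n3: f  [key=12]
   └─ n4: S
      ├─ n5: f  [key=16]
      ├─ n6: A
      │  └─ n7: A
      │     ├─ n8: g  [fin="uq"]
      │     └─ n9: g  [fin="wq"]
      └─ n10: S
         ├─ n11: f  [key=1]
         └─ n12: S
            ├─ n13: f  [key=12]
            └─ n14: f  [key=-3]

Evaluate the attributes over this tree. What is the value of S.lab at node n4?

8

1. n1.ok = 4  [terminal]
2. n3.key = 12  [terminal]
3. n5.key = 16  [terminal]
4. n8.fin = "uq"  [terminal]
5. n9.fin = "wq"  [terminal]
6. n7.acc = 8  [len(g₀.fin) + 6]
7. n7.hot = true  [true]
8. n7.idx = "uqx"  [g₀.fin ++ "x"]
9. n6.acc = -6  [len(A₁.idx) - 9]
10. n6.hot = true  [true]
11. n6.idx = "xm"  ["xm"]
12. n11.key = 1  [terminal]
13. n13.key = 12  [terminal]
14. n14.key = -3  [terminal]
15. n12.idx = false  [false]
16. n12.lab = 1  [f₀.key - 11]
17. n10.idx = true  [not S₁.idx]
18. n10.lab = 22  [f.key + S₁.lab + 20]
19. n4.idx = false  [S₁.lab > 22]
20. n4.lab = 8  [S₁.lab - 14]
21. n2.acc = 6  [f.key - 6]
22. n2.hot = false  [S.idx == true]
23. n2.idx = "kw"  ["kw"]
24. n0.idx = true  [not A.hot]
25. n0.lab = 29  [29]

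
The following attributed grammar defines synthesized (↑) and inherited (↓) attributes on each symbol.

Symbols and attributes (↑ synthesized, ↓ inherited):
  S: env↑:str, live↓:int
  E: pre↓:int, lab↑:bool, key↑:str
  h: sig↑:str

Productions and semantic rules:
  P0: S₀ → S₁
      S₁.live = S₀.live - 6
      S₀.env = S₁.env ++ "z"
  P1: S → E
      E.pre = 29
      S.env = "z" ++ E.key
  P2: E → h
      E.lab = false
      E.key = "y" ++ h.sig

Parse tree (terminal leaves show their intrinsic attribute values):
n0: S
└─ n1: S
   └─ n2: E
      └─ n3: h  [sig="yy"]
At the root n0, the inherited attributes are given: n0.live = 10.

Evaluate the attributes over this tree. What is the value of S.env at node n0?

1. n0.live = 10  [given at root]
2. n1.live = 4  [S₀.live - 6]
3. n2.pre = 29  [29]
4. n3.sig = "yy"  [terminal]
5. n2.lab = false  [false]
6. n2.key = "yyy"  ["y" ++ h.sig]
7. n1.env = "zyyy"  ["z" ++ E.key]
8. n0.env = "zyyyz"  [S₁.env ++ "z"]

"zyyyz"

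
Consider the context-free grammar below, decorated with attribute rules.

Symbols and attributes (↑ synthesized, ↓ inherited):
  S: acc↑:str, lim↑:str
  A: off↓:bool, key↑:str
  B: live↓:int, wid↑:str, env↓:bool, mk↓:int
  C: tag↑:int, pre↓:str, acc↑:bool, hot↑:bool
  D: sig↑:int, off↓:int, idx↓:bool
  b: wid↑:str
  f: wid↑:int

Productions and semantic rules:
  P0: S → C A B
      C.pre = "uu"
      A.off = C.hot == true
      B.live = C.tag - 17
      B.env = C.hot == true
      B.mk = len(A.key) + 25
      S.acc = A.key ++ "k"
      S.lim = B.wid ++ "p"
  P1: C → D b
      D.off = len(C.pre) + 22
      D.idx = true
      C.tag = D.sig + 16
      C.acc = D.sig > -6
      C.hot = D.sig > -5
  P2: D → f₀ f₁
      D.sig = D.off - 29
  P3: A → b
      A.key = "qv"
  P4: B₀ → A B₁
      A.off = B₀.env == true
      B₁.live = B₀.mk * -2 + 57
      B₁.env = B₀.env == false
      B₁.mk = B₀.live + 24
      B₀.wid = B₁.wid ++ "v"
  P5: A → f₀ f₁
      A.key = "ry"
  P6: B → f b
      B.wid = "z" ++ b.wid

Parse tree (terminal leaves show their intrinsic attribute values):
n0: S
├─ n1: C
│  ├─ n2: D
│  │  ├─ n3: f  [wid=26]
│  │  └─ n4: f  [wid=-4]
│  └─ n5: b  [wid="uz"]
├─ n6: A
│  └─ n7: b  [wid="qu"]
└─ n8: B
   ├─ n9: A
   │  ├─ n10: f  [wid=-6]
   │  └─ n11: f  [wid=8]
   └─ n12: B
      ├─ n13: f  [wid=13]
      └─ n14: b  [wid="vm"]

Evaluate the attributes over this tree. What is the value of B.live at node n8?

-6

1. n1.pre = "uu"  ["uu"]
2. n2.off = 24  [len(C.pre) + 22]
3. n2.idx = true  [true]
4. n3.wid = 26  [terminal]
5. n4.wid = -4  [terminal]
6. n2.sig = -5  [D.off - 29]
7. n5.wid = "uz"  [terminal]
8. n1.tag = 11  [D.sig + 16]
9. n1.acc = true  [D.sig > -6]
10. n1.hot = false  [D.sig > -5]
11. n6.off = false  [C.hot == true]
12. n7.wid = "qu"  [terminal]
13. n6.key = "qv"  ["qv"]
14. n8.live = -6  [C.tag - 17]
15. n8.env = false  [C.hot == true]
16. n8.mk = 27  [len(A.key) + 25]
17. n9.off = false  [B₀.env == true]
18. n10.wid = -6  [terminal]
19. n11.wid = 8  [terminal]
20. n9.key = "ry"  ["ry"]
21. n12.live = 3  [B₀.mk * -2 + 57]
22. n12.env = true  [B₀.env == false]
23. n12.mk = 18  [B₀.live + 24]
24. n13.wid = 13  [terminal]
25. n14.wid = "vm"  [terminal]
26. n12.wid = "zvm"  ["z" ++ b.wid]
27. n8.wid = "zvmv"  [B₁.wid ++ "v"]
28. n0.acc = "qvk"  [A.key ++ "k"]
29. n0.lim = "zvmvp"  [B.wid ++ "p"]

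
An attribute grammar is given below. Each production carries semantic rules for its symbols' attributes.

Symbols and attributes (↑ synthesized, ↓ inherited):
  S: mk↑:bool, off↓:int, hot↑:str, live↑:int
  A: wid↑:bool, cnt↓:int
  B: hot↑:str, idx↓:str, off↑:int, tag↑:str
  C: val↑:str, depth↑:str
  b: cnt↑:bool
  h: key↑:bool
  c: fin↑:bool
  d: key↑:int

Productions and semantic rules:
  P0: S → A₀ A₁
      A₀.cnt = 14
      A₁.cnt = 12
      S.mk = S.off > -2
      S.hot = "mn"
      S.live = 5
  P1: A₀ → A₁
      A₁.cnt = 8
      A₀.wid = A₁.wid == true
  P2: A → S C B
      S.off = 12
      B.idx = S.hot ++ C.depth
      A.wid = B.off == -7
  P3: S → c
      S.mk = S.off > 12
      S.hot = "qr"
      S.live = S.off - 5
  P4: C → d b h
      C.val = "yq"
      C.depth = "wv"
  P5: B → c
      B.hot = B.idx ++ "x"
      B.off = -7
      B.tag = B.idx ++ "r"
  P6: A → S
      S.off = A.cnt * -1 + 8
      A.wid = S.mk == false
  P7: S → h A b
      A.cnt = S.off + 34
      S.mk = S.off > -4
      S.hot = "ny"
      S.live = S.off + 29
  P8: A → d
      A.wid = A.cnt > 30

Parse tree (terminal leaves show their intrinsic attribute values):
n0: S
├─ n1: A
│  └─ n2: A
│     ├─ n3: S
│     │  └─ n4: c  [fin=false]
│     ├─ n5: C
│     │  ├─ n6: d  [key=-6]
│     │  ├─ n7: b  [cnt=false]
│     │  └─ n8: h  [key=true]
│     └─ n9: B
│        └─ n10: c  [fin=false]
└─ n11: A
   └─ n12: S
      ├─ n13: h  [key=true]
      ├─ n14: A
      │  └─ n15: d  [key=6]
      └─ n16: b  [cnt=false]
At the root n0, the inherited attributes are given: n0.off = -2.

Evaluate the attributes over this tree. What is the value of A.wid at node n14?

false

1. n0.off = -2  [given at root]
2. n1.cnt = 14  [14]
3. n2.cnt = 8  [8]
4. n3.off = 12  [12]
5. n4.fin = false  [terminal]
6. n3.mk = false  [S.off > 12]
7. n3.hot = "qr"  ["qr"]
8. n3.live = 7  [S.off - 5]
9. n6.key = -6  [terminal]
10. n7.cnt = false  [terminal]
11. n8.key = true  [terminal]
12. n5.val = "yq"  ["yq"]
13. n5.depth = "wv"  ["wv"]
14. n9.idx = "qrwv"  [S.hot ++ C.depth]
15. n10.fin = false  [terminal]
16. n9.hot = "qrwvx"  [B.idx ++ "x"]
17. n9.off = -7  [-7]
18. n9.tag = "qrwvr"  [B.idx ++ "r"]
19. n2.wid = true  [B.off == -7]
20. n1.wid = true  [A₁.wid == true]
21. n11.cnt = 12  [12]
22. n12.off = -4  [A.cnt * -1 + 8]
23. n13.key = true  [terminal]
24. n14.cnt = 30  [S.off + 34]
25. n15.key = 6  [terminal]
26. n14.wid = false  [A.cnt > 30]
27. n16.cnt = false  [terminal]
28. n12.mk = false  [S.off > -4]
29. n12.hot = "ny"  ["ny"]
30. n12.live = 25  [S.off + 29]
31. n11.wid = true  [S.mk == false]
32. n0.mk = false  [S.off > -2]
33. n0.hot = "mn"  ["mn"]
34. n0.live = 5  [5]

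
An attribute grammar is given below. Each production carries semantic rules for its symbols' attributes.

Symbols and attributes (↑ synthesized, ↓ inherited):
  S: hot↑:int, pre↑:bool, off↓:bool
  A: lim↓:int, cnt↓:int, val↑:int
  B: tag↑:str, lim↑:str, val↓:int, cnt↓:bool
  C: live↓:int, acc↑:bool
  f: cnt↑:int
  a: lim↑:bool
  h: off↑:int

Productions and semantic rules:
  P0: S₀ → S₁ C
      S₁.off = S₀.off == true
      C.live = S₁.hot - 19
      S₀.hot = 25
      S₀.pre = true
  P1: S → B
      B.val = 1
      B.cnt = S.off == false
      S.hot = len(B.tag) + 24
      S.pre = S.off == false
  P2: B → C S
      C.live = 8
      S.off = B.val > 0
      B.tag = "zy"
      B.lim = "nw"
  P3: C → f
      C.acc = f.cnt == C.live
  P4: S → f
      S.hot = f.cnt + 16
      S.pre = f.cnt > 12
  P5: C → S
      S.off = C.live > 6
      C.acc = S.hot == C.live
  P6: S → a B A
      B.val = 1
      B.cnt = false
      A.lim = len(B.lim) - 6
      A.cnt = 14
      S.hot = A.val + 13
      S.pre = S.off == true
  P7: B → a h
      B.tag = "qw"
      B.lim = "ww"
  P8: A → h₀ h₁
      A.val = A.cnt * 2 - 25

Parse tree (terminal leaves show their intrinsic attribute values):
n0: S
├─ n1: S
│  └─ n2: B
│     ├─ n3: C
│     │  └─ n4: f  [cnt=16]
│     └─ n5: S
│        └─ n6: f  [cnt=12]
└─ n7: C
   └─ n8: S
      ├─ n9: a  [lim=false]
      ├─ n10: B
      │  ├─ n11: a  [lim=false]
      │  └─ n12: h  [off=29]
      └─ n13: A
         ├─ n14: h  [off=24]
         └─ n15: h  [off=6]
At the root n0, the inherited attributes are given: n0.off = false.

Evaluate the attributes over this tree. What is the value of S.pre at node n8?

true

1. n0.off = false  [given at root]
2. n1.off = false  [S₀.off == true]
3. n2.val = 1  [1]
4. n2.cnt = true  [S.off == false]
5. n3.live = 8  [8]
6. n4.cnt = 16  [terminal]
7. n3.acc = false  [f.cnt == C.live]
8. n5.off = true  [B.val > 0]
9. n6.cnt = 12  [terminal]
10. n5.hot = 28  [f.cnt + 16]
11. n5.pre = false  [f.cnt > 12]
12. n2.tag = "zy"  ["zy"]
13. n2.lim = "nw"  ["nw"]
14. n1.hot = 26  [len(B.tag) + 24]
15. n1.pre = true  [S.off == false]
16. n7.live = 7  [S₁.hot - 19]
17. n8.off = true  [C.live > 6]
18. n9.lim = false  [terminal]
19. n10.val = 1  [1]
20. n10.cnt = false  [false]
21. n11.lim = false  [terminal]
22. n12.off = 29  [terminal]
23. n10.tag = "qw"  ["qw"]
24. n10.lim = "ww"  ["ww"]
25. n13.lim = -4  [len(B.lim) - 6]
26. n13.cnt = 14  [14]
27. n14.off = 24  [terminal]
28. n15.off = 6  [terminal]
29. n13.val = 3  [A.cnt * 2 - 25]
30. n8.hot = 16  [A.val + 13]
31. n8.pre = true  [S.off == true]
32. n7.acc = false  [S.hot == C.live]
33. n0.hot = 25  [25]
34. n0.pre = true  [true]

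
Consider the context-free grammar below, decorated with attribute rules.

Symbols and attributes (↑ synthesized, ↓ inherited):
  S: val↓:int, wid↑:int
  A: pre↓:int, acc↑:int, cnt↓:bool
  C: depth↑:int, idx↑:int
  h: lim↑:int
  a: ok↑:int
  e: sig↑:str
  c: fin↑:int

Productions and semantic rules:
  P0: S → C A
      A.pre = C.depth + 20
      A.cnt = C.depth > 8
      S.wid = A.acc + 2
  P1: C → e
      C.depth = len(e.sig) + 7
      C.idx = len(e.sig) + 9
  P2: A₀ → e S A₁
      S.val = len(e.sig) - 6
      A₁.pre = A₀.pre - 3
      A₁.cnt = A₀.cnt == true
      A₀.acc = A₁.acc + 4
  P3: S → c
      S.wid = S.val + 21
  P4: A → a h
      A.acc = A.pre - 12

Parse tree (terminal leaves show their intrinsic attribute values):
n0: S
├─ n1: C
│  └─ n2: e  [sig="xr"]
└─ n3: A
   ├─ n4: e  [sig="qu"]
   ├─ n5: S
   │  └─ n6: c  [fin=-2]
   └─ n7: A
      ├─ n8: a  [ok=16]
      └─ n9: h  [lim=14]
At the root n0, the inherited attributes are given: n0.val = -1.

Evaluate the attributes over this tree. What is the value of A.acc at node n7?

1. n0.val = -1  [given at root]
2. n2.sig = "xr"  [terminal]
3. n1.depth = 9  [len(e.sig) + 7]
4. n1.idx = 11  [len(e.sig) + 9]
5. n3.pre = 29  [C.depth + 20]
6. n3.cnt = true  [C.depth > 8]
7. n4.sig = "qu"  [terminal]
8. n5.val = -4  [len(e.sig) - 6]
9. n6.fin = -2  [terminal]
10. n5.wid = 17  [S.val + 21]
11. n7.pre = 26  [A₀.pre - 3]
12. n7.cnt = true  [A₀.cnt == true]
13. n8.ok = 16  [terminal]
14. n9.lim = 14  [terminal]
15. n7.acc = 14  [A.pre - 12]
16. n3.acc = 18  [A₁.acc + 4]
17. n0.wid = 20  [A.acc + 2]

14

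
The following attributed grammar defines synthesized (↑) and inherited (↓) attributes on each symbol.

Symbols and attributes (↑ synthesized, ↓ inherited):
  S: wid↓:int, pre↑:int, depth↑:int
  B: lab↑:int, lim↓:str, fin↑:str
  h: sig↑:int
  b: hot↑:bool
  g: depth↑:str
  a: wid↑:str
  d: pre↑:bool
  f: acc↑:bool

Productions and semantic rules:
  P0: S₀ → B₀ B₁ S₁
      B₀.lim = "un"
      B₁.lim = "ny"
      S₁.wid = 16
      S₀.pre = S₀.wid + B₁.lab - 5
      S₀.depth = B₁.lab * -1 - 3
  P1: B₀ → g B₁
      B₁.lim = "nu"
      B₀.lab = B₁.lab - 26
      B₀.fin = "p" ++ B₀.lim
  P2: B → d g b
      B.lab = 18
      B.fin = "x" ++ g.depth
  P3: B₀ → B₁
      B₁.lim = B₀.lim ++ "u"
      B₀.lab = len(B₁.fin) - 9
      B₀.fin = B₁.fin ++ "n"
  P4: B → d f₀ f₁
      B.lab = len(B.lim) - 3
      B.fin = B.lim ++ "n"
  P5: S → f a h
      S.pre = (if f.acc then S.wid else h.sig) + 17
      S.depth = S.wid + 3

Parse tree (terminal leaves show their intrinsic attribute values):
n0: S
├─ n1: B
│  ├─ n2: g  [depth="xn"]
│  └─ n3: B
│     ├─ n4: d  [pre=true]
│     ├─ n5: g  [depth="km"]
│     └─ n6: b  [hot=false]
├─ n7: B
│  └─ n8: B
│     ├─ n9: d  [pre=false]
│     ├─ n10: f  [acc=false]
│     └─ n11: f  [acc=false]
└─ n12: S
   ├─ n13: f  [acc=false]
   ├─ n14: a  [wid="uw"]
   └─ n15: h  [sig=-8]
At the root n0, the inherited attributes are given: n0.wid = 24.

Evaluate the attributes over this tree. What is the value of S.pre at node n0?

14

1. n0.wid = 24  [given at root]
2. n1.lim = "un"  ["un"]
3. n2.depth = "xn"  [terminal]
4. n3.lim = "nu"  ["nu"]
5. n4.pre = true  [terminal]
6. n5.depth = "km"  [terminal]
7. n6.hot = false  [terminal]
8. n3.lab = 18  [18]
9. n3.fin = "xkm"  ["x" ++ g.depth]
10. n1.lab = -8  [B₁.lab - 26]
11. n1.fin = "pun"  ["p" ++ B₀.lim]
12. n7.lim = "ny"  ["ny"]
13. n8.lim = "nyu"  [B₀.lim ++ "u"]
14. n9.pre = false  [terminal]
15. n10.acc = false  [terminal]
16. n11.acc = false  [terminal]
17. n8.lab = 0  [len(B.lim) - 3]
18. n8.fin = "nyun"  [B.lim ++ "n"]
19. n7.lab = -5  [len(B₁.fin) - 9]
20. n7.fin = "nyunn"  [B₁.fin ++ "n"]
21. n12.wid = 16  [16]
22. n13.acc = false  [terminal]
23. n14.wid = "uw"  [terminal]
24. n15.sig = -8  [terminal]
25. n12.pre = 9  [(if f.acc then S.wid else h.sig) + 17]
26. n12.depth = 19  [S.wid + 3]
27. n0.pre = 14  [S₀.wid + B₁.lab - 5]
28. n0.depth = 2  [B₁.lab * -1 - 3]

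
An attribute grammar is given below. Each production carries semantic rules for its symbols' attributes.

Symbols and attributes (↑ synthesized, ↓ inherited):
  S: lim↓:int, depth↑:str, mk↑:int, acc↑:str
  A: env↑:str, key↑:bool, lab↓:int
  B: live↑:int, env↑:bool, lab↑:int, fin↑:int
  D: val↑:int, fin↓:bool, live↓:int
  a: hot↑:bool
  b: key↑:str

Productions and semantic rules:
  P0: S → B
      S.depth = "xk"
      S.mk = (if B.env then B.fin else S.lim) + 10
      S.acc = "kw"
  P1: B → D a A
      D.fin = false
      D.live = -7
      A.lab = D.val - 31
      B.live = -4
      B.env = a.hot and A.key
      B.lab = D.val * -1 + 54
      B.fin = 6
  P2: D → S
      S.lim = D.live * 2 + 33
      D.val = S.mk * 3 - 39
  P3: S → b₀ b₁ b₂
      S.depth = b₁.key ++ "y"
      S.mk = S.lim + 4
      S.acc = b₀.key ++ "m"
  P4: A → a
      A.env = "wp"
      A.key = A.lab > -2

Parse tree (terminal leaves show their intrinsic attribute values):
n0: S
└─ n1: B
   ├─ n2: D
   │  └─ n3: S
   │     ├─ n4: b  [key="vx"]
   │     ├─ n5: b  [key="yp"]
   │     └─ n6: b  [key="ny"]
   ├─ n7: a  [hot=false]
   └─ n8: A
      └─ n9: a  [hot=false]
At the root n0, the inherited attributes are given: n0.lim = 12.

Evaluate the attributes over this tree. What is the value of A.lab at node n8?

-1

1. n0.lim = 12  [given at root]
2. n2.fin = false  [false]
3. n2.live = -7  [-7]
4. n3.lim = 19  [D.live * 2 + 33]
5. n4.key = "vx"  [terminal]
6. n5.key = "yp"  [terminal]
7. n6.key = "ny"  [terminal]
8. n3.depth = "ypy"  [b₁.key ++ "y"]
9. n3.mk = 23  [S.lim + 4]
10. n3.acc = "vxm"  [b₀.key ++ "m"]
11. n2.val = 30  [S.mk * 3 - 39]
12. n7.hot = false  [terminal]
13. n8.lab = -1  [D.val - 31]
14. n9.hot = false  [terminal]
15. n8.env = "wp"  ["wp"]
16. n8.key = true  [A.lab > -2]
17. n1.live = -4  [-4]
18. n1.env = false  [a.hot and A.key]
19. n1.lab = 24  [D.val * -1 + 54]
20. n1.fin = 6  [6]
21. n0.depth = "xk"  ["xk"]
22. n0.mk = 22  [(if B.env then B.fin else S.lim) + 10]
23. n0.acc = "kw"  ["kw"]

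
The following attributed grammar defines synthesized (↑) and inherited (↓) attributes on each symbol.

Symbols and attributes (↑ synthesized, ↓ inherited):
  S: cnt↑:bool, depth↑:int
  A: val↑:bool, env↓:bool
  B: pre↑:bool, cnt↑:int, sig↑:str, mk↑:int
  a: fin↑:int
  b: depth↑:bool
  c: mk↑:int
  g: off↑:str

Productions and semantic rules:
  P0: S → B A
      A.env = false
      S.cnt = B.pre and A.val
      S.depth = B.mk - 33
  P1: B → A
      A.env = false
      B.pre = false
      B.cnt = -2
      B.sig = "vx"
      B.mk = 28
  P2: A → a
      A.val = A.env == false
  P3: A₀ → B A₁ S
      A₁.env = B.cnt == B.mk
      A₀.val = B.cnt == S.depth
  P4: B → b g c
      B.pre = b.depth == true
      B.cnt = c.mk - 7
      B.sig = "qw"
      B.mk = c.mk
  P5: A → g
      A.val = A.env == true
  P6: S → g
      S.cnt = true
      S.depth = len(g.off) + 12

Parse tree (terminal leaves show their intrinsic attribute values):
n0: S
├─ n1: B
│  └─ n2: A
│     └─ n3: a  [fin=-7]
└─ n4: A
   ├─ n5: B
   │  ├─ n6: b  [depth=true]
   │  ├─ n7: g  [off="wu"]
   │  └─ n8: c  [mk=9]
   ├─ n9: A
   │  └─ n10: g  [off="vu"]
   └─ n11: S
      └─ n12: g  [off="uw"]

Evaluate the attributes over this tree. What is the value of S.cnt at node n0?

1. n2.env = false  [false]
2. n3.fin = -7  [terminal]
3. n2.val = true  [A.env == false]
4. n1.pre = false  [false]
5. n1.cnt = -2  [-2]
6. n1.sig = "vx"  ["vx"]
7. n1.mk = 28  [28]
8. n4.env = false  [false]
9. n6.depth = true  [terminal]
10. n7.off = "wu"  [terminal]
11. n8.mk = 9  [terminal]
12. n5.pre = true  [b.depth == true]
13. n5.cnt = 2  [c.mk - 7]
14. n5.sig = "qw"  ["qw"]
15. n5.mk = 9  [c.mk]
16. n9.env = false  [B.cnt == B.mk]
17. n10.off = "vu"  [terminal]
18. n9.val = false  [A.env == true]
19. n12.off = "uw"  [terminal]
20. n11.cnt = true  [true]
21. n11.depth = 14  [len(g.off) + 12]
22. n4.val = false  [B.cnt == S.depth]
23. n0.cnt = false  [B.pre and A.val]
24. n0.depth = -5  [B.mk - 33]

false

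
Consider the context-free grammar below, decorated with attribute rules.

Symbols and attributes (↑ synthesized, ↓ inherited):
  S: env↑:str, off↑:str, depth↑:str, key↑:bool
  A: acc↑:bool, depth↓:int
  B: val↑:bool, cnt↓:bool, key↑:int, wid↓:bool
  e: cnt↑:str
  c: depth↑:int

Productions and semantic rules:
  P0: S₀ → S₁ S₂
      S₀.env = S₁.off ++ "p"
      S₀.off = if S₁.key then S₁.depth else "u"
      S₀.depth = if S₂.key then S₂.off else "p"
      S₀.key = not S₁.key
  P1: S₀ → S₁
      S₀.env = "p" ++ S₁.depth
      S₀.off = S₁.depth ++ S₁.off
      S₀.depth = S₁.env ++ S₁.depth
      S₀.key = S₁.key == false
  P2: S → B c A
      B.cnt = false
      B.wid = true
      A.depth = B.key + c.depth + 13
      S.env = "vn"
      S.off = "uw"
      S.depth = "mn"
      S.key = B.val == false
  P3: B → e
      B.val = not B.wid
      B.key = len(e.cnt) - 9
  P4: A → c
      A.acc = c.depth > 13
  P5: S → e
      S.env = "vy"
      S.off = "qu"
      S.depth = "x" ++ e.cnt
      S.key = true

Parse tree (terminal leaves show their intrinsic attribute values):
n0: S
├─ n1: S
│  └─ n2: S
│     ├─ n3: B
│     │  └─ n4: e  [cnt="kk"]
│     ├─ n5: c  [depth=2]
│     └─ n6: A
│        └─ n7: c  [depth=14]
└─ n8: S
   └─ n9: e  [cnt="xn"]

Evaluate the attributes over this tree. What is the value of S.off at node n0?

"u"

1. n3.cnt = false  [false]
2. n3.wid = true  [true]
3. n4.cnt = "kk"  [terminal]
4. n3.val = false  [not B.wid]
5. n3.key = -7  [len(e.cnt) - 9]
6. n5.depth = 2  [terminal]
7. n6.depth = 8  [B.key + c.depth + 13]
8. n7.depth = 14  [terminal]
9. n6.acc = true  [c.depth > 13]
10. n2.env = "vn"  ["vn"]
11. n2.off = "uw"  ["uw"]
12. n2.depth = "mn"  ["mn"]
13. n2.key = true  [B.val == false]
14. n1.env = "pmn"  ["p" ++ S₁.depth]
15. n1.off = "mnuw"  [S₁.depth ++ S₁.off]
16. n1.depth = "vnmn"  [S₁.env ++ S₁.depth]
17. n1.key = false  [S₁.key == false]
18. n9.cnt = "xn"  [terminal]
19. n8.env = "vy"  ["vy"]
20. n8.off = "qu"  ["qu"]
21. n8.depth = "xxn"  ["x" ++ e.cnt]
22. n8.key = true  [true]
23. n0.env = "mnuwp"  [S₁.off ++ "p"]
24. n0.off = "u"  [if S₁.key then S₁.depth else "u"]
25. n0.depth = "qu"  [if S₂.key then S₂.off else "p"]
26. n0.key = true  [not S₁.key]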